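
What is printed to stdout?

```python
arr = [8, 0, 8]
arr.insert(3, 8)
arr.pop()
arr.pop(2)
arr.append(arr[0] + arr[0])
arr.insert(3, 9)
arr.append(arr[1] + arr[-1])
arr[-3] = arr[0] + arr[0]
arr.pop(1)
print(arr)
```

insert 8 at 3 → [8, 0, 8, 8]
pop() removes 8 → [8, 0, 8]
pop(2) removes 8 → [8, 0]
append arr[0]+arr[0] = 8+8 = 16 → [8, 0, 16]
insert 9 at 3 → [8, 0, 16, 9]
append arr[1]+arr[-1] = 0+9 = 9 → [8, 0, 16, 9, 9]
arr[-3] = arr[0]+arr[0] = 8+8 = 16 → [8, 0, 16, 9, 9]
pop(1) removes 0 → [8, 16, 9, 9]

[8, 16, 9, 9]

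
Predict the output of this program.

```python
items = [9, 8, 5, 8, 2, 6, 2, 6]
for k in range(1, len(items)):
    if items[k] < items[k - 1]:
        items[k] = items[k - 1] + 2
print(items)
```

[9, 11, 13, 15, 17, 19, 21, 23]

k=1: 8<9, items[1] = 9+2 = 11 → [9, 11, 5, 8, 2, 6, 2, 6]
k=2: 5<11, items[2] = 11+2 = 13 → [9, 11, 13, 8, 2, 6, 2, 6]
k=3: 8<13, items[3] = 13+2 = 15 → [9, 11, 13, 15, 2, 6, 2, 6]
k=4: 2<15, items[4] = 15+2 = 17 → [9, 11, 13, 15, 17, 6, 2, 6]
k=5: 6<17, items[5] = 17+2 = 19 → [9, 11, 13, 15, 17, 19, 2, 6]
k=6: 2<19, items[6] = 19+2 = 21 → [9, 11, 13, 15, 17, 19, 21, 6]
k=7: 6<21, items[7] = 21+2 = 23 → [9, 11, 13, 15, 17, 19, 21, 23]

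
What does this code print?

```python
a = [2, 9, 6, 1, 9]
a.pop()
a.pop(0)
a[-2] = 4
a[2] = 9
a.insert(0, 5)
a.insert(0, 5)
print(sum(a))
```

pop() removes 9 → [2, 9, 6, 1]
pop(0) removes 2 → [9, 6, 1]
a[-2] = 4 → [9, 4, 1]
a[2] = 9 → [9, 4, 9]
insert 5 at 0 → [5, 9, 4, 9]
insert 5 at 0 → [5, 5, 9, 4, 9]
sum = 32

32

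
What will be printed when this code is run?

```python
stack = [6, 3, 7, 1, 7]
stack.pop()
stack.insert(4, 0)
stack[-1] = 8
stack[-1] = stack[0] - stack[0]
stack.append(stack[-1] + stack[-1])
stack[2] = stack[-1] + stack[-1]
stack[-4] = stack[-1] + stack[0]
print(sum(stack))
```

16

pop() removes 7 → [6, 3, 7, 1]
insert 0 at 4 → [6, 3, 7, 1, 0]
stack[-1] = 8 → [6, 3, 7, 1, 8]
stack[-1] = stack[0]-stack[0] = 6-6 = 0 → [6, 3, 7, 1, 0]
append stack[-1]+stack[-1] = 0+0 = 0 → [6, 3, 7, 1, 0, 0]
stack[2] = stack[-1]+stack[-1] = 0+0 = 0 → [6, 3, 0, 1, 0, 0]
stack[-4] = stack[-1]+stack[0] = 0+6 = 6 → [6, 3, 6, 1, 0, 0]
sum = 16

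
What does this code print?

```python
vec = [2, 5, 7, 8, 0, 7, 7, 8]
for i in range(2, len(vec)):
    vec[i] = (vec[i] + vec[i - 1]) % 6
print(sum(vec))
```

18

i=2: vec[2] = (7+5)%6 = 0 → [2, 5, 0, 8, 0, 7, 7, 8]
i=3: vec[3] = (8+0)%6 = 2 → [2, 5, 0, 2, 0, 7, 7, 8]
i=4: vec[4] = (0+2)%6 = 2 → [2, 5, 0, 2, 2, 7, 7, 8]
i=5: vec[5] = (7+2)%6 = 3 → [2, 5, 0, 2, 2, 3, 7, 8]
i=6: vec[6] = (7+3)%6 = 4 → [2, 5, 0, 2, 2, 3, 4, 8]
i=7: vec[7] = (8+4)%6 = 0 → [2, 5, 0, 2, 2, 3, 4, 0]
sum = 18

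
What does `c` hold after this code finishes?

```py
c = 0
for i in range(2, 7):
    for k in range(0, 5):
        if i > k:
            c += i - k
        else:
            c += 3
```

i=2,k=0: 2>0, c = 0+2 = 2
i=2,k=1: 2>1, c = 2+1 = 3
i=2,k=2: not 2>2, c = 3+3 = 6
i=2,k=3: not 2>3, c = 6+3 = 9
i=2,k=4: not 2>4, c = 9+3 = 12
i=3,k=0: 3>0, c = 12+3 = 15
i=3,k=1: 3>1, c = 15+2 = 17
i=3,k=2: 3>2, c = 17+1 = 18
i=3,k=3: not 3>3, c = 18+3 = 21
i=3,k=4: not 3>4, c = 21+3 = 24
i=4,k=0: 4>0, c = 24+4 = 28
i=4,k=1: 4>1, c = 28+3 = 31
i=4,k=2: 4>2, c = 31+2 = 33
i=4,k=3: 4>3, c = 33+1 = 34
i=4,k=4: not 4>4, c = 34+3 = 37
i=5,k=0: 5>0, c = 37+5 = 42
i=5,k=1: 5>1, c = 42+4 = 46
i=5,k=2: 5>2, c = 46+3 = 49
i=5,k=3: 5>3, c = 49+2 = 51
i=5,k=4: 5>4, c = 51+1 = 52
i=6,k=0: 6>0, c = 52+6 = 58
i=6,k=1: 6>1, c = 58+5 = 63
i=6,k=2: 6>2, c = 63+4 = 67
i=6,k=3: 6>3, c = 67+3 = 70
i=6,k=4: 6>4, c = 70+2 = 72

72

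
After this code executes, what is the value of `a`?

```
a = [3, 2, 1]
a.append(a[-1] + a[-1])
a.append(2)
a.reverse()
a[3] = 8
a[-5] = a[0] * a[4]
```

[6, 2, 1, 8, 3]

append a[-1]+a[-1] = 1+1 = 2 → [3, 2, 1, 2]
append 2 → [3, 2, 1, 2, 2]
reverse → [2, 2, 1, 2, 3]
a[3] = 8 → [2, 2, 1, 8, 3]
a[-5] = a[0]*a[4] = 2*3 = 6 → [6, 2, 1, 8, 3]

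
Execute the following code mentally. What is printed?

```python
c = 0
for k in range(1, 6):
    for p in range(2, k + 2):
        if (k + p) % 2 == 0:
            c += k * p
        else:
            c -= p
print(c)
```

46

k=1,p=2: odd sum, c = 0-2 = -2
k=2,p=2: even sum, c = (-2)+4 = 2
k=2,p=3: odd sum, c = 2-3 = -1
k=3,p=2: odd sum, c = (-1)-2 = -3
k=3,p=3: even sum, c = (-3)+9 = 6
k=3,p=4: odd sum, c = 6-4 = 2
k=4,p=2: even sum, c = 2+8 = 10
k=4,p=3: odd sum, c = 10-3 = 7
k=4,p=4: even sum, c = 7+16 = 23
k=4,p=5: odd sum, c = 23-5 = 18
k=5,p=2: odd sum, c = 18-2 = 16
k=5,p=3: even sum, c = 16+15 = 31
k=5,p=4: odd sum, c = 31-4 = 27
k=5,p=5: even sum, c = 27+25 = 52
k=5,p=6: odd sum, c = 52-6 = 46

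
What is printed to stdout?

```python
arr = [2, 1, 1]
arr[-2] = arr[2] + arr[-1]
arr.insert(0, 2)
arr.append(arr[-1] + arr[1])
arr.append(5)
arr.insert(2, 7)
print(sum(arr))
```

22

arr[-2] = arr[2]+arr[-1] = 1+1 = 2 → [2, 2, 1]
insert 2 at 0 → [2, 2, 2, 1]
append arr[-1]+arr[1] = 1+2 = 3 → [2, 2, 2, 1, 3]
append 5 → [2, 2, 2, 1, 3, 5]
insert 7 at 2 → [2, 2, 7, 2, 1, 3, 5]
sum = 22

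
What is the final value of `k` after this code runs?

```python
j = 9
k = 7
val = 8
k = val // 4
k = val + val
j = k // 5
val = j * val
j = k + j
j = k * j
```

16

k = 8//4 = 2
k = 8+8 = 16
j = 16//5 = 3
val = 3*8 = 24
j = 16+3 = 19
j = 16*19 = 304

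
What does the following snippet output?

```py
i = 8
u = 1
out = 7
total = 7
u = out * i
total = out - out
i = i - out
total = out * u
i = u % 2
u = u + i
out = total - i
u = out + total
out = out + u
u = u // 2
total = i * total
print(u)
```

u = 7*8 = 56
total = 7-7 = 0
i = 8-7 = 1
total = 7*56 = 392
i = 56%2 = 0
u = 56+0 = 56
out = 392-0 = 392
u = 392+392 = 784
out = 392+784 = 1176
u = 784//2 = 392
total = 0*392 = 0

392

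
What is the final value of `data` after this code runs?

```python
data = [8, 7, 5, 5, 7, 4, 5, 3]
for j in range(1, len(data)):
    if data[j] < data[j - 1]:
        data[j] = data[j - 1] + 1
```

j=1: 7<8, data[1] = 8+1 = 9 → [8, 9, 5, 5, 7, 4, 5, 3]
j=2: 5<9, data[2] = 9+1 = 10 → [8, 9, 10, 5, 7, 4, 5, 3]
j=3: 5<10, data[3] = 10+1 = 11 → [8, 9, 10, 11, 7, 4, 5, 3]
j=4: 7<11, data[4] = 11+1 = 12 → [8, 9, 10, 11, 12, 4, 5, 3]
j=5: 4<12, data[5] = 12+1 = 13 → [8, 9, 10, 11, 12, 13, 5, 3]
j=6: 5<13, data[6] = 13+1 = 14 → [8, 9, 10, 11, 12, 13, 14, 3]
j=7: 3<14, data[7] = 14+1 = 15 → [8, 9, 10, 11, 12, 13, 14, 15]

[8, 9, 10, 11, 12, 13, 14, 15]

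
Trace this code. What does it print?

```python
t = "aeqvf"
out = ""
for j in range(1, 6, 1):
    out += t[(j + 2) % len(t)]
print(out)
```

vfaeq

j=1: add t[3]='v' → 'v'
j=2: add t[4]='f' → 'vf'
j=3: add t[0]='a' → 'vfa'
j=4: add t[1]='e' → 'vfae'
j=5: add t[2]='q' → 'vfaeq'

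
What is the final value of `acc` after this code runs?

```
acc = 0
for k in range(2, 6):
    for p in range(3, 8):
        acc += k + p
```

170

k=2,p=3: acc = 0+5 = 5
k=2,p=4: acc = 5+6 = 11
k=2,p=5: acc = 11+7 = 18
k=2,p=6: acc = 18+8 = 26
k=2,p=7: acc = 26+9 = 35
k=3,p=3: acc = 35+6 = 41
k=3,p=4: acc = 41+7 = 48
k=3,p=5: acc = 48+8 = 56
k=3,p=6: acc = 56+9 = 65
k=3,p=7: acc = 65+10 = 75
k=4,p=3: acc = 75+7 = 82
k=4,p=4: acc = 82+8 = 90
k=4,p=5: acc = 90+9 = 99
k=4,p=6: acc = 99+10 = 109
k=4,p=7: acc = 109+11 = 120
k=5,p=3: acc = 120+8 = 128
k=5,p=4: acc = 128+9 = 137
k=5,p=5: acc = 137+10 = 147
k=5,p=6: acc = 147+11 = 158
k=5,p=7: acc = 158+12 = 170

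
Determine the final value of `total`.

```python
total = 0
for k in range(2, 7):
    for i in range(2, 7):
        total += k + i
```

k=2,i=2: total = 0+4 = 4
k=2,i=3: total = 4+5 = 9
k=2,i=4: total = 9+6 = 15
k=2,i=5: total = 15+7 = 22
k=2,i=6: total = 22+8 = 30
k=3,i=2: total = 30+5 = 35
k=3,i=3: total = 35+6 = 41
k=3,i=4: total = 41+7 = 48
k=3,i=5: total = 48+8 = 56
k=3,i=6: total = 56+9 = 65
k=4,i=2: total = 65+6 = 71
k=4,i=3: total = 71+7 = 78
k=4,i=4: total = 78+8 = 86
k=4,i=5: total = 86+9 = 95
k=4,i=6: total = 95+10 = 105
k=5,i=2: total = 105+7 = 112
k=5,i=3: total = 112+8 = 120
k=5,i=4: total = 120+9 = 129
k=5,i=5: total = 129+10 = 139
k=5,i=6: total = 139+11 = 150
k=6,i=2: total = 150+8 = 158
k=6,i=3: total = 158+9 = 167
k=6,i=4: total = 167+10 = 177
k=6,i=5: total = 177+11 = 188
k=6,i=6: total = 188+12 = 200

200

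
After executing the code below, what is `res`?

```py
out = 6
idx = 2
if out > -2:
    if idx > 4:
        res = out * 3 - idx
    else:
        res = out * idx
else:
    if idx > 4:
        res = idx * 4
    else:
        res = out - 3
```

out=6, idx=2
out > -2 is True; idx > 4 is False
→ res = out * idx = 12

12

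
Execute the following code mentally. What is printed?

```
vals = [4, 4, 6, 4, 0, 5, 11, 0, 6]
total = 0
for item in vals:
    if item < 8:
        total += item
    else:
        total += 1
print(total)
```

item=4: <8, total = 0+4 = 4
item=4: <8, total = 4+4 = 8
item=6: <8, total = 8+6 = 14
item=4: <8, total = 14+4 = 18
item=0: <8, total = 18+0 = 18
item=5: <8, total = 18+5 = 23
item=11: not <8, total = 23+1 = 24
item=0: <8, total = 24+0 = 24
item=6: <8, total = 24+6 = 30

30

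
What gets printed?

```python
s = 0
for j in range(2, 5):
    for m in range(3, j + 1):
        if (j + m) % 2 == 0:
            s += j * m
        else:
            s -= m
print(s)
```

j=3,m=3: even sum, s = 0+9 = 9
j=4,m=3: odd sum, s = 9-3 = 6
j=4,m=4: even sum, s = 6+16 = 22

22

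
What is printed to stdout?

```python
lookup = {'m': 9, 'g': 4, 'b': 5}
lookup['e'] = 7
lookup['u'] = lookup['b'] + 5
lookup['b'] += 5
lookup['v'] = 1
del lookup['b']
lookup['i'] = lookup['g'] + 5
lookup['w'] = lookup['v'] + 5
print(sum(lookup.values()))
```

lookup['e'] = 7 → {'m': 9, 'g': 4, 'b': 5, 'e': 7}
lookup['u'] = lookup['b']+5 = 10 → {'m': 9, 'g': 4, 'b': 5, 'e': 7, 'u': 10}
lookup['b'] = 5+5 = 10 → {'m': 9, 'g': 4, 'b': 10, 'e': 7, 'u': 10}
lookup['v'] = 1 → {'m': 9, 'g': 4, 'b': 10, 'e': 7, 'u': 10, 'v': 1}
del 'b' → {'m': 9, 'g': 4, 'e': 7, 'u': 10, 'v': 1}
lookup['i'] = lookup['g']+5 = 9 → {'m': 9, 'g': 4, 'e': 7, 'u': 10, 'v': 1, 'i': 9}
lookup['w'] = lookup['v']+5 = 6 → {'m': 9, 'g': 4, 'e': 7, 'u': 10, 'v': 1, 'i': 9, 'w': 6}
sum of values = 46

46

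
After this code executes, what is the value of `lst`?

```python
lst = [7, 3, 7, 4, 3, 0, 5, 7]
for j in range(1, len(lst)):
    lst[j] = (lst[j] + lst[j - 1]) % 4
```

[7, 2, 1, 1, 0, 0, 1, 0]

j=1: lst[1] = (3+7)%4 = 2 → [7, 2, 7, 4, 3, 0, 5, 7]
j=2: lst[2] = (7+2)%4 = 1 → [7, 2, 1, 4, 3, 0, 5, 7]
j=3: lst[3] = (4+1)%4 = 1 → [7, 2, 1, 1, 3, 0, 5, 7]
j=4: lst[4] = (3+1)%4 = 0 → [7, 2, 1, 1, 0, 0, 5, 7]
j=5: lst[5] = (0+0)%4 = 0 → [7, 2, 1, 1, 0, 0, 5, 7]
j=6: lst[6] = (5+0)%4 = 1 → [7, 2, 1, 1, 0, 0, 1, 7]
j=7: lst[7] = (7+1)%4 = 0 → [7, 2, 1, 1, 0, 0, 1, 0]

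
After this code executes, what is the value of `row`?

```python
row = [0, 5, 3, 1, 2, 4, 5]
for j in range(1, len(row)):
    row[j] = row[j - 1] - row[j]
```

[0, -5, -8, -9, -11, -15, -20]

j=1: row[1] = 0-5 = -5 → [0, -5, 3, 1, 2, 4, 5]
j=2: row[2] = (-5)-3 = -8 → [0, -5, -8, 1, 2, 4, 5]
j=3: row[3] = (-8)-1 = -9 → [0, -5, -8, -9, 2, 4, 5]
j=4: row[4] = (-9)-2 = -11 → [0, -5, -8, -9, -11, 4, 5]
j=5: row[5] = (-11)-4 = -15 → [0, -5, -8, -9, -11, -15, 5]
j=6: row[6] = (-15)-5 = -20 → [0, -5, -8, -9, -11, -15, -20]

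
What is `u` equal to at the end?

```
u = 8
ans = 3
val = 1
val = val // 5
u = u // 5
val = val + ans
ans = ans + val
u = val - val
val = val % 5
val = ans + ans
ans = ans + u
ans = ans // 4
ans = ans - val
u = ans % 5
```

4

val = 1//5 = 0
u = 8//5 = 1
val = 0+3 = 3
ans = 3+3 = 6
u = 3-3 = 0
val = 3%5 = 3
val = 6+6 = 12
ans = 6+0 = 6
ans = 6//4 = 1
ans = 1-12 = -11
u = (-11)%5 = 4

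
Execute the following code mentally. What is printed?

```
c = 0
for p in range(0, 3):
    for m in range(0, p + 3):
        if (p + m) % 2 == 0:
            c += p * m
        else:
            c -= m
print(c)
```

p=0,m=0: even sum, c = 0+0 = 0
p=0,m=1: odd sum, c = 0-1 = -1
p=0,m=2: even sum, c = (-1)+0 = -1
p=1,m=0: odd sum, c = (-1)-0 = -1
p=1,m=1: even sum, c = (-1)+1 = 0
p=1,m=2: odd sum, c = 0-2 = -2
p=1,m=3: even sum, c = (-2)+3 = 1
p=2,m=0: even sum, c = 1+0 = 1
p=2,m=1: odd sum, c = 1-1 = 0
p=2,m=2: even sum, c = 0+4 = 4
p=2,m=3: odd sum, c = 4-3 = 1
p=2,m=4: even sum, c = 1+8 = 9

9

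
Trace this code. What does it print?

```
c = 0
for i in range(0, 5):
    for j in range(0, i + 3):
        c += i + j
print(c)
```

i=0,j=0: c = 0+0 = 0
i=0,j=1: c = 0+1 = 1
i=0,j=2: c = 1+2 = 3
i=1,j=0: c = 3+1 = 4
i=1,j=1: c = 4+2 = 6
i=1,j=2: c = 6+3 = 9
i=1,j=3: c = 9+4 = 13
i=2,j=0: c = 13+2 = 15
i=2,j=1: c = 15+3 = 18
i=2,j=2: c = 18+4 = 22
i=2,j=3: c = 22+5 = 27
i=2,j=4: c = 27+6 = 33
i=3,j=0: c = 33+3 = 36
i=3,j=1: c = 36+4 = 40
i=3,j=2: c = 40+5 = 45
i=3,j=3: c = 45+6 = 51
i=3,j=4: c = 51+7 = 58
i=3,j=5: c = 58+8 = 66
i=4,j=0: c = 66+4 = 70
i=4,j=1: c = 70+5 = 75
i=4,j=2: c = 75+6 = 81
i=4,j=3: c = 81+7 = 88
i=4,j=4: c = 88+8 = 96
i=4,j=5: c = 96+9 = 105
i=4,j=6: c = 105+10 = 115

115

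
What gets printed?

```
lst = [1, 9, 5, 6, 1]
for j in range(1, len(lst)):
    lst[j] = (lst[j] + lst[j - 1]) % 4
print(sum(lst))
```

j=1: lst[1] = (9+1)%4 = 2 → [1, 2, 5, 6, 1]
j=2: lst[2] = (5+2)%4 = 3 → [1, 2, 3, 6, 1]
j=3: lst[3] = (6+3)%4 = 1 → [1, 2, 3, 1, 1]
j=4: lst[4] = (1+1)%4 = 2 → [1, 2, 3, 1, 2]
sum = 9

9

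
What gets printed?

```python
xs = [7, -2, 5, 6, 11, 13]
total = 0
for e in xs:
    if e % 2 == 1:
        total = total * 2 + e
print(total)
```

111

e=7: odd, total = 0*2+7 = 7
e=-2: not odd
e=5: odd, total = 7*2+5 = 19
e=6: not odd
e=11: odd, total = 19*2+11 = 49
e=13: odd, total = 49*2+13 = 111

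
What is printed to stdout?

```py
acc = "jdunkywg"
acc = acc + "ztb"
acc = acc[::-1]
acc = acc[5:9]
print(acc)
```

+ 'ztb' → 'jdunkywgztb'
reverse → 'btzgwyknudj'
slice [5:9] → 'yknu'

yknu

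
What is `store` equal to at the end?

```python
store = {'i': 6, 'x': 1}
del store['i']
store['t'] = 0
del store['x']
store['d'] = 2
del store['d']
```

{'t': 0}

del 'i' → {'x': 1}
store['t'] = 0 → {'x': 1, 't': 0}
del 'x' → {'t': 0}
store['d'] = 2 → {'t': 0, 'd': 2}
del 'd' → {'t': 0}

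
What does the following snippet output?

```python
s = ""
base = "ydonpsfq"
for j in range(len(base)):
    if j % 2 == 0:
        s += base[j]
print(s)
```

j=0: add 'y' → 'y'
j=1: skip
j=2: add 'o' → 'yo'
j=3: skip
j=4: add 'p' → 'yop'
j=5: skip
j=6: add 'f' → 'yopf'
j=7: skip

yopf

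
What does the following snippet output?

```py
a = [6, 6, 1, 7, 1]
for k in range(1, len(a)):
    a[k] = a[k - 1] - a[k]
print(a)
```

k=1: a[1] = 6-6 = 0 → [6, 0, 1, 7, 1]
k=2: a[2] = 0-1 = -1 → [6, 0, -1, 7, 1]
k=3: a[3] = (-1)-7 = -8 → [6, 0, -1, -8, 1]
k=4: a[4] = (-8)-1 = -9 → [6, 0, -1, -8, -9]

[6, 0, -1, -8, -9]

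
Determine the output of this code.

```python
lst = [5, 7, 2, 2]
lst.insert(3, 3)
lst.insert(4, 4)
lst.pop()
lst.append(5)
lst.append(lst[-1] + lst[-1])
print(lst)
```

insert 3 at 3 → [5, 7, 2, 3, 2]
insert 4 at 4 → [5, 7, 2, 3, 4, 2]
pop() removes 2 → [5, 7, 2, 3, 4]
append 5 → [5, 7, 2, 3, 4, 5]
append lst[-1]+lst[-1] = 5+5 = 10 → [5, 7, 2, 3, 4, 5, 10]

[5, 7, 2, 3, 4, 5, 10]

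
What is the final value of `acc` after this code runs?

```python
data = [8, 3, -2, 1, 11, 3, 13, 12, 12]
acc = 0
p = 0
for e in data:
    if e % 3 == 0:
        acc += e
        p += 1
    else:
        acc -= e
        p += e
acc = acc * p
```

-35

e=8: not %3==0, acc = 0-8 = -8; p=8
e=3: %3==0, acc = (-8)+3 = -5; p=9
e=-2: not %3==0, acc = (-5)-(-2) = -3; p=7
e=1: not %3==0, acc = (-3)-1 = -4; p=8
e=11: not %3==0, acc = (-4)-11 = -15; p=19
e=3: %3==0, acc = (-15)+3 = -12; p=20
e=13: not %3==0, acc = (-12)-13 = -25; p=33
e=12: %3==0, acc = (-25)+12 = -13; p=34
e=12: %3==0, acc = (-13)+12 = -1; p=35
acc*p = (-1)*35 = -35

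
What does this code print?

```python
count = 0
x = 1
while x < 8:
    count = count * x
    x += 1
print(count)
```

0

x=1: count = 0*1 = 0
x=2: count = 0*2 = 0
x=3: count = 0*3 = 0
x=4: count = 0*4 = 0
x=5: count = 0*5 = 0
x=6: count = 0*6 = 0
x=7: count = 0*7 = 0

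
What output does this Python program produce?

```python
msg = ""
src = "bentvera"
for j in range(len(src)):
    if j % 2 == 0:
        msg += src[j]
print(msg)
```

j=0: add 'b' → 'b'
j=1: skip
j=2: add 'n' → 'bn'
j=3: skip
j=4: add 'v' → 'bnv'
j=5: skip
j=6: add 'r' → 'bnvr'
j=7: skip

bnvr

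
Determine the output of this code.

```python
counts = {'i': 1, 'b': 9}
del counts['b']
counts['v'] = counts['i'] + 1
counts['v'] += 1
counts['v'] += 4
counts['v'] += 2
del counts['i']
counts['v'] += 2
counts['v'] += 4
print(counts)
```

del 'b' → {'i': 1}
counts['v'] = counts['i']+1 = 2 → {'i': 1, 'v': 2}
counts['v'] = 2+1 = 3 → {'i': 1, 'v': 3}
counts['v'] = 3+4 = 7 → {'i': 1, 'v': 7}
counts['v'] = 7+2 = 9 → {'i': 1, 'v': 9}
del 'i' → {'v': 9}
counts['v'] = 9+2 = 11 → {'v': 11}
counts['v'] = 11+4 = 15 → {'v': 15}

{'v': 15}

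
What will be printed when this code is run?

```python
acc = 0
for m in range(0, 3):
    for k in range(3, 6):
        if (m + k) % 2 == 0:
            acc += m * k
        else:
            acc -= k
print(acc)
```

m=0,k=3: odd sum, acc = 0-3 = -3
m=0,k=4: even sum, acc = (-3)+0 = -3
m=0,k=5: odd sum, acc = (-3)-5 = -8
m=1,k=3: even sum, acc = (-8)+3 = -5
m=1,k=4: odd sum, acc = (-5)-4 = -9
m=1,k=5: even sum, acc = (-9)+5 = -4
m=2,k=3: odd sum, acc = (-4)-3 = -7
m=2,k=4: even sum, acc = (-7)+8 = 1
m=2,k=5: odd sum, acc = 1-5 = -4

-4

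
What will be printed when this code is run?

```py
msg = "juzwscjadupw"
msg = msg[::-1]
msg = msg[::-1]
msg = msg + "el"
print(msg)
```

reverse → 'wpudajcswzuj'
reverse → 'juzwscjadupw'
+ 'el' → 'juzwscjadupwel'

juzwscjadupwel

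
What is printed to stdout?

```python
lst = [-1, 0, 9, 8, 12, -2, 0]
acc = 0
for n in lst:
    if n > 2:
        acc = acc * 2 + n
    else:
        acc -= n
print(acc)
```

74

n=-1: not >2, acc = 0-(-1) = 1
n=0: not >2, acc = 1-0 = 1
n=9: >2, acc = 1*2+9 = 11
n=8: >2, acc = 11*2+8 = 30
n=12: >2, acc = 30*2+12 = 72
n=-2: not >2, acc = 72-(-2) = 74
n=0: not >2, acc = 74-0 = 74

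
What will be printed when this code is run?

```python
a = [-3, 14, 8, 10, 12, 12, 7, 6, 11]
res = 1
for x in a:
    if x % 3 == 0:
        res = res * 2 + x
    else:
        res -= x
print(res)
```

-211

x=-3: %3==0, res = 1*2+(-3) = -1
x=14: not %3==0, res = (-1)-14 = -15
x=8: not %3==0, res = (-15)-8 = -23
x=10: not %3==0, res = (-23)-10 = -33
x=12: %3==0, res = (-33)*2+12 = -54
x=12: %3==0, res = (-54)*2+12 = -96
x=7: not %3==0, res = (-96)-7 = -103
x=6: %3==0, res = (-103)*2+6 = -200
x=11: not %3==0, res = (-200)-11 = -211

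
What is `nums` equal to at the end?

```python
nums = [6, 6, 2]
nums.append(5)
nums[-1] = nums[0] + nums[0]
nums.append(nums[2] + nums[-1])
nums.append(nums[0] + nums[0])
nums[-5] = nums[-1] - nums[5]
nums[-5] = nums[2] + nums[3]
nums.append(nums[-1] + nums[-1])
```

append 5 → [6, 6, 2, 5]
nums[-1] = nums[0]+nums[0] = 6+6 = 12 → [6, 6, 2, 12]
append nums[2]+nums[-1] = 2+12 = 14 → [6, 6, 2, 12, 14]
append nums[0]+nums[0] = 6+6 = 12 → [6, 6, 2, 12, 14, 12]
nums[-5] = nums[-1]-nums[5] = 12-12 = 0 → [6, 0, 2, 12, 14, 12]
nums[-5] = nums[2]+nums[3] = 2+12 = 14 → [6, 14, 2, 12, 14, 12]
append nums[-1]+nums[-1] = 12+12 = 24 → [6, 14, 2, 12, 14, 12, 24]

[6, 14, 2, 12, 14, 12, 24]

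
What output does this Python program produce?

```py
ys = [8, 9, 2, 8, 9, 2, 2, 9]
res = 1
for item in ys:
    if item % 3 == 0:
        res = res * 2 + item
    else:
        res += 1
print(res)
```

item=8: not %3==0, res = 1+1 = 2
item=9: %3==0, res = 2*2+9 = 13
item=2: not %3==0, res = 13+1 = 14
item=8: not %3==0, res = 14+1 = 15
item=9: %3==0, res = 15*2+9 = 39
item=2: not %3==0, res = 39+1 = 40
item=2: not %3==0, res = 40+1 = 41
item=9: %3==0, res = 41*2+9 = 91

91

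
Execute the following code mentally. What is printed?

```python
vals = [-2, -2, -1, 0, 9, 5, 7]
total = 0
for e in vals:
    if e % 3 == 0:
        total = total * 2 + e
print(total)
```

e=-2: not %3==0
e=-2: not %3==0
e=-1: not %3==0
e=0: %3==0, total = 0*2+0 = 0
e=9: %3==0, total = 0*2+9 = 9
e=5: not %3==0
e=7: not %3==0

9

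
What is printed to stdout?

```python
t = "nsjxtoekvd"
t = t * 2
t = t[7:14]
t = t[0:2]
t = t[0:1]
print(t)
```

k

repeat ×2 → 'nsjxtoekvdnsjxtoekvd'
slice [7:14] → 'kvdnsjx'
slice [0:2] → 'kv'
slice [0:1] → 'k'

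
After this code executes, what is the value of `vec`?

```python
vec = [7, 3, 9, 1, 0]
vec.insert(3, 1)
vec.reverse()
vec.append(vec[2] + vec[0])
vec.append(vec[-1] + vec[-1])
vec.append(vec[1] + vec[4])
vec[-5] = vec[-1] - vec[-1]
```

insert 1 at 3 → [7, 3, 9, 1, 1, 0]
reverse → [0, 1, 1, 9, 3, 7]
append vec[2]+vec[0] = 1+0 = 1 → [0, 1, 1, 9, 3, 7, 1]
append vec[-1]+vec[-1] = 1+1 = 2 → [0, 1, 1, 9, 3, 7, 1, 2]
append vec[1]+vec[4] = 1+3 = 4 → [0, 1, 1, 9, 3, 7, 1, 2, 4]
vec[-5] = vec[-1]-vec[-1] = 4-4 = 0 → [0, 1, 1, 9, 0, 7, 1, 2, 4]

[0, 1, 1, 9, 0, 7, 1, 2, 4]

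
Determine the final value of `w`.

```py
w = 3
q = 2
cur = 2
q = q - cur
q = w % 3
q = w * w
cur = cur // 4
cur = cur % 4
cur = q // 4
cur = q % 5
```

q = 2-2 = 0
q = 3%3 = 0
q = 3*3 = 9
cur = 2//4 = 0
cur = 0%4 = 0
cur = 9//4 = 2
cur = 9%5 = 4

3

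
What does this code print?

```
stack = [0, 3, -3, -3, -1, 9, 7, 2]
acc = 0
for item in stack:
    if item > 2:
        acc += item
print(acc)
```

19

item=0: not >2
item=3: >2, acc = 0+3 = 3
item=-3: not >2
item=-3: not >2
item=-1: not >2
item=9: >2, acc = 3+9 = 12
item=7: >2, acc = 12+7 = 19
item=2: not >2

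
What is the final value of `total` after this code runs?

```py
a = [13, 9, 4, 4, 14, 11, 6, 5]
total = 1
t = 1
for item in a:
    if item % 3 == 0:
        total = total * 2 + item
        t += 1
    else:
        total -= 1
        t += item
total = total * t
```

item=13: not %3==0, total = 1-1 = 0; t=14
item=9: %3==0, total = 0*2+9 = 9; t=15
item=4: not %3==0, total = 9-1 = 8; t=19
item=4: not %3==0, total = 8-1 = 7; t=23
item=14: not %3==0, total = 7-1 = 6; t=37
item=11: not %3==0, total = 6-1 = 5; t=48
item=6: %3==0, total = 5*2+6 = 16; t=49
item=5: not %3==0, total = 16-1 = 15; t=54
total*t = 15*54 = 810

810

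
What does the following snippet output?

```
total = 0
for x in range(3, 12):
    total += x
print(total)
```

63

x=3: total = 0+3 = 3
x=4: total = 3+4 = 7
x=5: total = 7+5 = 12
x=6: total = 12+6 = 18
x=7: total = 18+7 = 25
x=8: total = 25+8 = 33
x=9: total = 33+9 = 42
x=10: total = 42+10 = 52
x=11: total = 52+11 = 63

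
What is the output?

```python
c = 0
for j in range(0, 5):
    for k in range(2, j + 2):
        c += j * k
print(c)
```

j=1,k=2: c = 0+2 = 2
j=2,k=2: c = 2+4 = 6
j=2,k=3: c = 6+6 = 12
j=3,k=2: c = 12+6 = 18
j=3,k=3: c = 18+9 = 27
j=3,k=4: c = 27+12 = 39
j=4,k=2: c = 39+8 = 47
j=4,k=3: c = 47+12 = 59
j=4,k=4: c = 59+16 = 75
j=4,k=5: c = 75+20 = 95

95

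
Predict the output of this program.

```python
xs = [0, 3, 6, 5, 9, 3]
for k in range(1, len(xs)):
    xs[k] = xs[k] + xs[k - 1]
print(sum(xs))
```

k=1: xs[1] = 3+0 = 3 → [0, 3, 6, 5, 9, 3]
k=2: xs[2] = 6+3 = 9 → [0, 3, 9, 5, 9, 3]
k=3: xs[3] = 5+9 = 14 → [0, 3, 9, 14, 9, 3]
k=4: xs[4] = 9+14 = 23 → [0, 3, 9, 14, 23, 3]
k=5: xs[5] = 3+23 = 26 → [0, 3, 9, 14, 23, 26]
sum = 75

75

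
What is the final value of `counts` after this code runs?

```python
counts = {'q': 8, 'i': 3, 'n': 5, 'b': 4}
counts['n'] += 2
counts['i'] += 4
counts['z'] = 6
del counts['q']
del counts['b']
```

{'i': 7, 'n': 7, 'z': 6}

counts['n'] = 5+2 = 7 → {'q': 8, 'i': 3, 'n': 7, 'b': 4}
counts['i'] = 3+4 = 7 → {'q': 8, 'i': 7, 'n': 7, 'b': 4}
counts['z'] = 6 → {'q': 8, 'i': 7, 'n': 7, 'b': 4, 'z': 6}
del 'q' → {'i': 7, 'n': 7, 'b': 4, 'z': 6}
del 'b' → {'i': 7, 'n': 7, 'z': 6}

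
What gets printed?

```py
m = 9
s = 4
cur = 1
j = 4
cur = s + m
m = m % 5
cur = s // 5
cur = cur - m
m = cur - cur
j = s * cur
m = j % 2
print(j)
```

cur = 4+9 = 13
m = 9%5 = 4
cur = 4//5 = 0
cur = 0-4 = -4
m = (-4)-(-4) = 0
j = 4*(-4) = -16
m = (-16)%2 = 0

-16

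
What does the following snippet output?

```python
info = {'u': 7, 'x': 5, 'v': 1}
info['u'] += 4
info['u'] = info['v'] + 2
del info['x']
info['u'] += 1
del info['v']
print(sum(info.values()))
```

4

info['u'] = 7+4 = 11 → {'u': 11, 'x': 5, 'v': 1}
info['u'] = info['v']+2 = 3 → {'u': 3, 'x': 5, 'v': 1}
del 'x' → {'u': 3, 'v': 1}
info['u'] = 3+1 = 4 → {'u': 4, 'v': 1}
del 'v' → {'u': 4}
sum of values = 4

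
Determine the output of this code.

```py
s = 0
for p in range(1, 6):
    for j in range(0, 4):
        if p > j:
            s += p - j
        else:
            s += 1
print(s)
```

p=1,j=0: 1>0, s = 0+1 = 1
p=1,j=1: not 1>1, s = 1+1 = 2
p=1,j=2: not 1>2, s = 2+1 = 3
p=1,j=3: not 1>3, s = 3+1 = 4
p=2,j=0: 2>0, s = 4+2 = 6
p=2,j=1: 2>1, s = 6+1 = 7
p=2,j=2: not 2>2, s = 7+1 = 8
p=2,j=3: not 2>3, s = 8+1 = 9
p=3,j=0: 3>0, s = 9+3 = 12
p=3,j=1: 3>1, s = 12+2 = 14
p=3,j=2: 3>2, s = 14+1 = 15
p=3,j=3: not 3>3, s = 15+1 = 16
p=4,j=0: 4>0, s = 16+4 = 20
p=4,j=1: 4>1, s = 20+3 = 23
p=4,j=2: 4>2, s = 23+2 = 25
p=4,j=3: 4>3, s = 25+1 = 26
p=5,j=0: 5>0, s = 26+5 = 31
p=5,j=1: 5>1, s = 31+4 = 35
p=5,j=2: 5>2, s = 35+3 = 38
p=5,j=3: 5>3, s = 38+2 = 40

40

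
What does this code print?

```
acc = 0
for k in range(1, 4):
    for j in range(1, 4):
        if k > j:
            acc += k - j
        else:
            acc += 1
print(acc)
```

10

k=1,j=1: not 1>1, acc = 0+1 = 1
k=1,j=2: not 1>2, acc = 1+1 = 2
k=1,j=3: not 1>3, acc = 2+1 = 3
k=2,j=1: 2>1, acc = 3+1 = 4
k=2,j=2: not 2>2, acc = 4+1 = 5
k=2,j=3: not 2>3, acc = 5+1 = 6
k=3,j=1: 3>1, acc = 6+2 = 8
k=3,j=2: 3>2, acc = 8+1 = 9
k=3,j=3: not 3>3, acc = 9+1 = 10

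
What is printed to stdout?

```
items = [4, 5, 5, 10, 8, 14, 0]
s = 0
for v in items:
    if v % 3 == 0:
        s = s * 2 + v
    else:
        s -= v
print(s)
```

-92

v=4: not %3==0, s = 0-4 = -4
v=5: not %3==0, s = (-4)-5 = -9
v=5: not %3==0, s = (-9)-5 = -14
v=10: not %3==0, s = (-14)-10 = -24
v=8: not %3==0, s = (-24)-8 = -32
v=14: not %3==0, s = (-32)-14 = -46
v=0: %3==0, s = (-46)*2+0 = -92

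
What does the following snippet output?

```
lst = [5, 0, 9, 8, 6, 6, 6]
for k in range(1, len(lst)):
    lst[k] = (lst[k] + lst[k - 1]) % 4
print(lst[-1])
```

0

k=1: lst[1] = (0+5)%4 = 1 → [5, 1, 9, 8, 6, 6, 6]
k=2: lst[2] = (9+1)%4 = 2 → [5, 1, 2, 8, 6, 6, 6]
k=3: lst[3] = (8+2)%4 = 2 → [5, 1, 2, 2, 6, 6, 6]
k=4: lst[4] = (6+2)%4 = 0 → [5, 1, 2, 2, 0, 6, 6]
k=5: lst[5] = (6+0)%4 = 2 → [5, 1, 2, 2, 0, 2, 6]
k=6: lst[6] = (6+2)%4 = 0 → [5, 1, 2, 2, 0, 2, 0]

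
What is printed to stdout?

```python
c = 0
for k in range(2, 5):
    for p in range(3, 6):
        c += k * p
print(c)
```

108

k=2,p=3: c = 0+6 = 6
k=2,p=4: c = 6+8 = 14
k=2,p=5: c = 14+10 = 24
k=3,p=3: c = 24+9 = 33
k=3,p=4: c = 33+12 = 45
k=3,p=5: c = 45+15 = 60
k=4,p=3: c = 60+12 = 72
k=4,p=4: c = 72+16 = 88
k=4,p=5: c = 88+20 = 108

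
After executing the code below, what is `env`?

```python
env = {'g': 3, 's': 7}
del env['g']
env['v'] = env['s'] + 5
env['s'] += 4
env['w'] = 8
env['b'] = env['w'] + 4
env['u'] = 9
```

del 'g' → {'s': 7}
env['v'] = env['s']+5 = 12 → {'s': 7, 'v': 12}
env['s'] = 7+4 = 11 → {'s': 11, 'v': 12}
env['w'] = 8 → {'s': 11, 'v': 12, 'w': 8}
env['b'] = env['w']+4 = 12 → {'s': 11, 'v': 12, 'w': 8, 'b': 12}
env['u'] = 9 → {'s': 11, 'v': 12, 'w': 8, 'b': 12, 'u': 9}

{'s': 11, 'v': 12, 'w': 8, 'b': 12, 'u': 9}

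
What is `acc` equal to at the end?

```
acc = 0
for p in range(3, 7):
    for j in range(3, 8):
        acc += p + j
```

p=3,j=3: acc = 0+6 = 6
p=3,j=4: acc = 6+7 = 13
p=3,j=5: acc = 13+8 = 21
p=3,j=6: acc = 21+9 = 30
p=3,j=7: acc = 30+10 = 40
p=4,j=3: acc = 40+7 = 47
p=4,j=4: acc = 47+8 = 55
p=4,j=5: acc = 55+9 = 64
p=4,j=6: acc = 64+10 = 74
p=4,j=7: acc = 74+11 = 85
p=5,j=3: acc = 85+8 = 93
p=5,j=4: acc = 93+9 = 102
p=5,j=5: acc = 102+10 = 112
p=5,j=6: acc = 112+11 = 123
p=5,j=7: acc = 123+12 = 135
p=6,j=3: acc = 135+9 = 144
p=6,j=4: acc = 144+10 = 154
p=6,j=5: acc = 154+11 = 165
p=6,j=6: acc = 165+12 = 177
p=6,j=7: acc = 177+13 = 190

190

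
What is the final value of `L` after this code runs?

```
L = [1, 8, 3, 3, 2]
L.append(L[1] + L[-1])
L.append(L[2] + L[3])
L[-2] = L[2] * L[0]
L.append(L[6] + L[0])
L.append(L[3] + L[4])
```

[1, 8, 3, 3, 2, 3, 6, 7, 5]

append L[1]+L[-1] = 8+2 = 10 → [1, 8, 3, 3, 2, 10]
append L[2]+L[3] = 3+3 = 6 → [1, 8, 3, 3, 2, 10, 6]
L[-2] = L[2]*L[0] = 3*1 = 3 → [1, 8, 3, 3, 2, 3, 6]
append L[6]+L[0] = 6+1 = 7 → [1, 8, 3, 3, 2, 3, 6, 7]
append L[3]+L[4] = 3+2 = 5 → [1, 8, 3, 3, 2, 3, 6, 7, 5]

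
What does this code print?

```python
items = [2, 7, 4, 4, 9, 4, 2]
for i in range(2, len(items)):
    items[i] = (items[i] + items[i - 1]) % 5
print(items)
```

i=2: items[2] = (4+7)%5 = 1 → [2, 7, 1, 4, 9, 4, 2]
i=3: items[3] = (4+1)%5 = 0 → [2, 7, 1, 0, 9, 4, 2]
i=4: items[4] = (9+0)%5 = 4 → [2, 7, 1, 0, 4, 4, 2]
i=5: items[5] = (4+4)%5 = 3 → [2, 7, 1, 0, 4, 3, 2]
i=6: items[6] = (2+3)%5 = 0 → [2, 7, 1, 0, 4, 3, 0]

[2, 7, 1, 0, 4, 3, 0]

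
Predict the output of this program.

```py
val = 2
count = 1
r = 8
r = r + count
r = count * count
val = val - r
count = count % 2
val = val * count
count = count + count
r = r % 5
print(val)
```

1

r = 8+1 = 9
r = 1*1 = 1
val = 2-1 = 1
count = 1%2 = 1
val = 1*1 = 1
count = 1+1 = 2
r = 1%5 = 1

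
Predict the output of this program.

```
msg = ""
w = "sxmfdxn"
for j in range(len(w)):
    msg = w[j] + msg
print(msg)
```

nxdfmxs

j=0: prepend 's' → 's'
j=1: prepend 'x' → 'xs'
j=2: prepend 'm' → 'mxs'
j=3: prepend 'f' → 'fmxs'
j=4: prepend 'd' → 'dfmxs'
j=5: prepend 'x' → 'xdfmxs'
j=6: prepend 'n' → 'nxdfmxs'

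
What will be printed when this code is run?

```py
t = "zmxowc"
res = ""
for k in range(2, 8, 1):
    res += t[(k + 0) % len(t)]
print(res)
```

k=2: add t[2]='x' → 'x'
k=3: add t[3]='o' → 'xo'
k=4: add t[4]='w' → 'xow'
k=5: add t[5]='c' → 'xowc'
k=6: add t[0]='z' → 'xowcz'
k=7: add t[1]='m' → 'xowczm'

xowczm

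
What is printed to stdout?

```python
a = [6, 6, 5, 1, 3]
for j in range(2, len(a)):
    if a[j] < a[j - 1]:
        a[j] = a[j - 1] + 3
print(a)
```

[6, 6, 9, 12, 15]

j=2: 5<6, a[2] = 6+3 = 9 → [6, 6, 9, 1, 3]
j=3: 1<9, a[3] = 9+3 = 12 → [6, 6, 9, 12, 3]
j=4: 3<12, a[4] = 12+3 = 15 → [6, 6, 9, 12, 15]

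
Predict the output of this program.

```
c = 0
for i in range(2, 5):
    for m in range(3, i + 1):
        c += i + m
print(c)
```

21

i=3,m=3: c = 0+6 = 6
i=4,m=3: c = 6+7 = 13
i=4,m=4: c = 13+8 = 21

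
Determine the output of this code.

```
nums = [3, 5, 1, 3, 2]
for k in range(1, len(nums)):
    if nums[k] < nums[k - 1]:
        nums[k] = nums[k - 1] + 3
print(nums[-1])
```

14

k=1: 5>=3, unchanged → [3, 5, 1, 3, 2]
k=2: 1<5, nums[2] = 5+3 = 8 → [3, 5, 8, 3, 2]
k=3: 3<8, nums[3] = 8+3 = 11 → [3, 5, 8, 11, 2]
k=4: 2<11, nums[4] = 11+3 = 14 → [3, 5, 8, 11, 14]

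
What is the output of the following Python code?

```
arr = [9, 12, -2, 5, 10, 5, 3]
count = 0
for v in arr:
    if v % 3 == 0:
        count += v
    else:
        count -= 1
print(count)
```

v=9: %3==0, count = 0+9 = 9
v=12: %3==0, count = 9+12 = 21
v=-2: not %3==0, count = 21-1 = 20
v=5: not %3==0, count = 20-1 = 19
v=10: not %3==0, count = 19-1 = 18
v=5: not %3==0, count = 18-1 = 17
v=3: %3==0, count = 17+3 = 20

20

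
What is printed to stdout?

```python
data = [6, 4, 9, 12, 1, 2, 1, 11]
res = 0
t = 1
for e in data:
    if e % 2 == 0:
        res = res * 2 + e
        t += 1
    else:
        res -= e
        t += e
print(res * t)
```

1080

e=6: even, res = 0*2+6 = 6; t=2
e=4: even, res = 6*2+4 = 16; t=3
e=9: not even, res = 16-9 = 7; t=12
e=12: even, res = 7*2+12 = 26; t=13
e=1: not even, res = 26-1 = 25; t=14
e=2: even, res = 25*2+2 = 52; t=15
e=1: not even, res = 52-1 = 51; t=16
e=11: not even, res = 51-11 = 40; t=27
res*t = 40*27 = 1080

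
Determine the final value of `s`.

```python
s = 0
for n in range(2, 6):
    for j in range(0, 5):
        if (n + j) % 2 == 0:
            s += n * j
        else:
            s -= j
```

n=2,j=0: even sum, s = 0+0 = 0
n=2,j=1: odd sum, s = 0-1 = -1
n=2,j=2: even sum, s = (-1)+4 = 3
n=2,j=3: odd sum, s = 3-3 = 0
n=2,j=4: even sum, s = 0+8 = 8
n=3,j=0: odd sum, s = 8-0 = 8
n=3,j=1: even sum, s = 8+3 = 11
n=3,j=2: odd sum, s = 11-2 = 9
n=3,j=3: even sum, s = 9+9 = 18
n=3,j=4: odd sum, s = 18-4 = 14
n=4,j=0: even sum, s = 14+0 = 14
n=4,j=1: odd sum, s = 14-1 = 13
n=4,j=2: even sum, s = 13+8 = 21
n=4,j=3: odd sum, s = 21-3 = 18
n=4,j=4: even sum, s = 18+16 = 34
n=5,j=0: odd sum, s = 34-0 = 34
n=5,j=1: even sum, s = 34+5 = 39
n=5,j=2: odd sum, s = 39-2 = 37
n=5,j=3: even sum, s = 37+15 = 52
n=5,j=4: odd sum, s = 52-4 = 48

48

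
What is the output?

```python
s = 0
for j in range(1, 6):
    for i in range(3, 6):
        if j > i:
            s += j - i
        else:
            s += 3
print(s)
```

j=1,i=3: not 1>3, s = 0+3 = 3
j=1,i=4: not 1>4, s = 3+3 = 6
j=1,i=5: not 1>5, s = 6+3 = 9
j=2,i=3: not 2>3, s = 9+3 = 12
j=2,i=4: not 2>4, s = 12+3 = 15
j=2,i=5: not 2>5, s = 15+3 = 18
j=3,i=3: not 3>3, s = 18+3 = 21
j=3,i=4: not 3>4, s = 21+3 = 24
j=3,i=5: not 3>5, s = 24+3 = 27
j=4,i=3: 4>3, s = 27+1 = 28
j=4,i=4: not 4>4, s = 28+3 = 31
j=4,i=5: not 4>5, s = 31+3 = 34
j=5,i=3: 5>3, s = 34+2 = 36
j=5,i=4: 5>4, s = 36+1 = 37
j=5,i=5: not 5>5, s = 37+3 = 40

40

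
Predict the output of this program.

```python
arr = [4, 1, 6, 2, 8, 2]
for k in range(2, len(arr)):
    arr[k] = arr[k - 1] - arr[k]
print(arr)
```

k=2: arr[2] = 1-6 = -5 → [4, 1, -5, 2, 8, 2]
k=3: arr[3] = (-5)-2 = -7 → [4, 1, -5, -7, 8, 2]
k=4: arr[4] = (-7)-8 = -15 → [4, 1, -5, -7, -15, 2]
k=5: arr[5] = (-15)-2 = -17 → [4, 1, -5, -7, -15, -17]

[4, 1, -5, -7, -15, -17]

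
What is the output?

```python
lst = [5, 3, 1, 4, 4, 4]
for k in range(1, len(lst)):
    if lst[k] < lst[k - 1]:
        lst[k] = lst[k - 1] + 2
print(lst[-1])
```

k=1: 3<5, lst[1] = 5+2 = 7 → [5, 7, 1, 4, 4, 4]
k=2: 1<7, lst[2] = 7+2 = 9 → [5, 7, 9, 4, 4, 4]
k=3: 4<9, lst[3] = 9+2 = 11 → [5, 7, 9, 11, 4, 4]
k=4: 4<11, lst[4] = 11+2 = 13 → [5, 7, 9, 11, 13, 4]
k=5: 4<13, lst[5] = 13+2 = 15 → [5, 7, 9, 11, 13, 15]

15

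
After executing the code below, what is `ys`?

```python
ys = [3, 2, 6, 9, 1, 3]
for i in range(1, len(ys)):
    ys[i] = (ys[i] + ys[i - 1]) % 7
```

i=1: ys[1] = (2+3)%7 = 5 → [3, 5, 6, 9, 1, 3]
i=2: ys[2] = (6+5)%7 = 4 → [3, 5, 4, 9, 1, 3]
i=3: ys[3] = (9+4)%7 = 6 → [3, 5, 4, 6, 1, 3]
i=4: ys[4] = (1+6)%7 = 0 → [3, 5, 4, 6, 0, 3]
i=5: ys[5] = (3+0)%7 = 3 → [3, 5, 4, 6, 0, 3]

[3, 5, 4, 6, 0, 3]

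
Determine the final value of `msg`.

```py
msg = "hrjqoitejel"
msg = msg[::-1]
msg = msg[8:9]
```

reverse → 'lejetioqjrh'
slice [8:9] → 'j'

'j'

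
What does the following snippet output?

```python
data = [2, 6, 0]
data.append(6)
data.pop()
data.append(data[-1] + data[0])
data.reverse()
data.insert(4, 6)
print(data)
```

[2, 0, 6, 2, 6]

append 6 → [2, 6, 0, 6]
pop() removes 6 → [2, 6, 0]
append data[-1]+data[0] = 0+2 = 2 → [2, 6, 0, 2]
reverse → [2, 0, 6, 2]
insert 6 at 4 → [2, 0, 6, 2, 6]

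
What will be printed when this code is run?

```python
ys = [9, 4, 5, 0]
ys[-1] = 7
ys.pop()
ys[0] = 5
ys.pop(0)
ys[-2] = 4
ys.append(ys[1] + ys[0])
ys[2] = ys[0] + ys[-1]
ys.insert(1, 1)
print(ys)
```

ys[-1] = 7 → [9, 4, 5, 7]
pop() removes 7 → [9, 4, 5]
ys[0] = 5 → [5, 4, 5]
pop(0) removes 5 → [4, 5]
ys[-2] = 4 → [4, 5]
append ys[1]+ys[0] = 5+4 = 9 → [4, 5, 9]
ys[2] = ys[0]+ys[-1] = 4+9 = 13 → [4, 5, 13]
insert 1 at 1 → [4, 1, 5, 13]

[4, 1, 5, 13]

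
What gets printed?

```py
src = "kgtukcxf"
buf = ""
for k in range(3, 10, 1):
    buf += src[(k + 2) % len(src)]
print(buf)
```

k=3: add src[5]='c' → 'c'
k=4: add src[6]='x' → 'cx'
k=5: add src[7]='f' → 'cxf'
k=6: add src[0]='k' → 'cxfk'
k=7: add src[1]='g' → 'cxfkg'
k=8: add src[2]='t' → 'cxfkgt'
k=9: add src[3]='u' → 'cxfkgtu'

cxfkgtu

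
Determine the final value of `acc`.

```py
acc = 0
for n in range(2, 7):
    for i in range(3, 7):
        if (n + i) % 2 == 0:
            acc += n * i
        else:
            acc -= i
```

140

n=2,i=3: odd sum, acc = 0-3 = -3
n=2,i=4: even sum, acc = (-3)+8 = 5
n=2,i=5: odd sum, acc = 5-5 = 0
n=2,i=6: even sum, acc = 0+12 = 12
n=3,i=3: even sum, acc = 12+9 = 21
n=3,i=4: odd sum, acc = 21-4 = 17
n=3,i=5: even sum, acc = 17+15 = 32
n=3,i=6: odd sum, acc = 32-6 = 26
n=4,i=3: odd sum, acc = 26-3 = 23
n=4,i=4: even sum, acc = 23+16 = 39
n=4,i=5: odd sum, acc = 39-5 = 34
n=4,i=6: even sum, acc = 34+24 = 58
n=5,i=3: even sum, acc = 58+15 = 73
n=5,i=4: odd sum, acc = 73-4 = 69
n=5,i=5: even sum, acc = 69+25 = 94
n=5,i=6: odd sum, acc = 94-6 = 88
n=6,i=3: odd sum, acc = 88-3 = 85
n=6,i=4: even sum, acc = 85+24 = 109
n=6,i=5: odd sum, acc = 109-5 = 104
n=6,i=6: even sum, acc = 104+36 = 140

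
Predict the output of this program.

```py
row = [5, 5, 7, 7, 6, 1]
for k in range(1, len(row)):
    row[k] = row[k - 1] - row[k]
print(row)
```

k=1: row[1] = 5-5 = 0 → [5, 0, 7, 7, 6, 1]
k=2: row[2] = 0-7 = -7 → [5, 0, -7, 7, 6, 1]
k=3: row[3] = (-7)-7 = -14 → [5, 0, -7, -14, 6, 1]
k=4: row[4] = (-14)-6 = -20 → [5, 0, -7, -14, -20, 1]
k=5: row[5] = (-20)-1 = -21 → [5, 0, -7, -14, -20, -21]

[5, 0, -7, -14, -20, -21]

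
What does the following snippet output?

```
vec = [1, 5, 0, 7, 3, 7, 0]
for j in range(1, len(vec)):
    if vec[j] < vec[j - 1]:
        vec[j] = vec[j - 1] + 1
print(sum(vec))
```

46

j=1: 5>=1, unchanged → [1, 5, 0, 7, 3, 7, 0]
j=2: 0<5, vec[2] = 5+1 = 6 → [1, 5, 6, 7, 3, 7, 0]
j=3: 7>=6, unchanged → [1, 5, 6, 7, 3, 7, 0]
j=4: 3<7, vec[4] = 7+1 = 8 → [1, 5, 6, 7, 8, 7, 0]
j=5: 7<8, vec[5] = 8+1 = 9 → [1, 5, 6, 7, 8, 9, 0]
j=6: 0<9, vec[6] = 9+1 = 10 → [1, 5, 6, 7, 8, 9, 10]
sum = 46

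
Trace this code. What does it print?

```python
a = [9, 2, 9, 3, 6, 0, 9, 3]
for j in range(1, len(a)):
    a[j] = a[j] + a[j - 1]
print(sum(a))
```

j=1: a[1] = 2+9 = 11 → [9, 11, 9, 3, 6, 0, 9, 3]
j=2: a[2] = 9+11 = 20 → [9, 11, 20, 3, 6, 0, 9, 3]
j=3: a[3] = 3+20 = 23 → [9, 11, 20, 23, 6, 0, 9, 3]
j=4: a[4] = 6+23 = 29 → [9, 11, 20, 23, 29, 0, 9, 3]
j=5: a[5] = 0+29 = 29 → [9, 11, 20, 23, 29, 29, 9, 3]
j=6: a[6] = 9+29 = 38 → [9, 11, 20, 23, 29, 29, 38, 3]
j=7: a[7] = 3+38 = 41 → [9, 11, 20, 23, 29, 29, 38, 41]
sum = 200

200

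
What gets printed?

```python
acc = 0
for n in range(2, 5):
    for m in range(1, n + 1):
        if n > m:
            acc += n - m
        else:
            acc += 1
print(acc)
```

13

n=2,m=1: 2>1, acc = 0+1 = 1
n=2,m=2: not 2>2, acc = 1+1 = 2
n=3,m=1: 3>1, acc = 2+2 = 4
n=3,m=2: 3>2, acc = 4+1 = 5
n=3,m=3: not 3>3, acc = 5+1 = 6
n=4,m=1: 4>1, acc = 6+3 = 9
n=4,m=2: 4>2, acc = 9+2 = 11
n=4,m=3: 4>3, acc = 11+1 = 12
n=4,m=4: not 4>4, acc = 12+1 = 13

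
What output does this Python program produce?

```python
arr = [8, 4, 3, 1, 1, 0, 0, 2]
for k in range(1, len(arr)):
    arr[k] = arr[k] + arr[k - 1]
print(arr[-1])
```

k=1: arr[1] = 4+8 = 12 → [8, 12, 3, 1, 1, 0, 0, 2]
k=2: arr[2] = 3+12 = 15 → [8, 12, 15, 1, 1, 0, 0, 2]
k=3: arr[3] = 1+15 = 16 → [8, 12, 15, 16, 1, 0, 0, 2]
k=4: arr[4] = 1+16 = 17 → [8, 12, 15, 16, 17, 0, 0, 2]
k=5: arr[5] = 0+17 = 17 → [8, 12, 15, 16, 17, 17, 0, 2]
k=6: arr[6] = 0+17 = 17 → [8, 12, 15, 16, 17, 17, 17, 2]
k=7: arr[7] = 2+17 = 19 → [8, 12, 15, 16, 17, 17, 17, 19]

19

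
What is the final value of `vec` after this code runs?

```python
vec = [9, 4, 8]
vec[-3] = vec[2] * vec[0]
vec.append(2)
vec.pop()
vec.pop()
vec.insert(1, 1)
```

[72, 1, 4]

vec[-3] = vec[2]*vec[0] = 8*9 = 72 → [72, 4, 8]
append 2 → [72, 4, 8, 2]
pop() removes 2 → [72, 4, 8]
pop() removes 8 → [72, 4]
insert 1 at 1 → [72, 1, 4]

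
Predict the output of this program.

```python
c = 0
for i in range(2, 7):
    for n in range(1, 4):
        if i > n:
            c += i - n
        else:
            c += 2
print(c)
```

i=2,n=1: 2>1, c = 0+1 = 1
i=2,n=2: not 2>2, c = 1+2 = 3
i=2,n=3: not 2>3, c = 3+2 = 5
i=3,n=1: 3>1, c = 5+2 = 7
i=3,n=2: 3>2, c = 7+1 = 8
i=3,n=3: not 3>3, c = 8+2 = 10
i=4,n=1: 4>1, c = 10+3 = 13
i=4,n=2: 4>2, c = 13+2 = 15
i=4,n=3: 4>3, c = 15+1 = 16
i=5,n=1: 5>1, c = 16+4 = 20
i=5,n=2: 5>2, c = 20+3 = 23
i=5,n=3: 5>3, c = 23+2 = 25
i=6,n=1: 6>1, c = 25+5 = 30
i=6,n=2: 6>2, c = 30+4 = 34
i=6,n=3: 6>3, c = 34+3 = 37

37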